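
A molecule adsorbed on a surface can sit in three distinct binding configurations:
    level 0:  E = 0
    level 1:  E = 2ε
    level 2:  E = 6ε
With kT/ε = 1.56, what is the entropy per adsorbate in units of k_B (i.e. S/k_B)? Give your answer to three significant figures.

0.599

Eᵢ/kT = 0, 1.2821, 3.8462.
Z = Σ e^(−Eᵢ/kT) = e^(−0) + e^(−1.2821) + e^(−3.8462) = 1.0000 + 0.27745 + 0.021361 = 1.2988.
⟨E⟩ = Σ EᵢPᵢ = 0.52592 ε.
S/k_B = ln Z + ⟨E⟩/kT = ln(1.2988) + 0.52592/1.56 = 0.26144 + 0.33713 = 0.599.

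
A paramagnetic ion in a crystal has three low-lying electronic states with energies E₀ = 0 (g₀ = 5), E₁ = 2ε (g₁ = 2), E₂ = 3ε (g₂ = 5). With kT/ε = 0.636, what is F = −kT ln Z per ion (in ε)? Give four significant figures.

Eᵢ/kT = 0, 3.14465, 4.71698.
Z = Σ gᵢe^(−Eᵢ/kT) = 5·e^(−0) + 2·e^(−3.14465) + 5·e^(−4.71698) = 5.00000 + 0.0861640 + 0.0447107 = 5.13087.
F = −kT ln Z = −0.636 × ln(5.13087) = −0.636 × 1.63528 = -1.040 ε.

-1.040 ε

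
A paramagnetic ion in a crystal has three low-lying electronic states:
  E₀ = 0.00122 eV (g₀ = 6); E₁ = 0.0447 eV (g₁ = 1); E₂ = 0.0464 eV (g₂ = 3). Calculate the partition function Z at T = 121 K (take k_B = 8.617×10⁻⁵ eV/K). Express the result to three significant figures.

k_BT = 8.617×10⁻⁵ × 121 K = 0.010427 eV.
Eᵢ/kT = 0.11700, 4.2869, 4.4500.
Z = Σ gᵢe^(−Eᵢ/kT) = 6·e^(−0.11700) + 1·e^(−4.2869) + 3·e^(−4.4500) = 5.3375 + 0.013747 + 0.035036 = 5.3863.

Z = 5.39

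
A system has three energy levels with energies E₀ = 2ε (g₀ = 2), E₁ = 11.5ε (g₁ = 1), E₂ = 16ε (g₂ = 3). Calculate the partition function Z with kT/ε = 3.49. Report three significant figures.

Eᵢ/kT = 0.57307, 3.2951, 4.5845.
Z = Σ gᵢe^(−Eᵢ/kT) = 2·e^(−0.57307) + 1·e^(−3.2951) + 3·e^(−4.5845) = 1.1276 + 0.037064 + 0.030627 = 1.1953.

Z = 1.20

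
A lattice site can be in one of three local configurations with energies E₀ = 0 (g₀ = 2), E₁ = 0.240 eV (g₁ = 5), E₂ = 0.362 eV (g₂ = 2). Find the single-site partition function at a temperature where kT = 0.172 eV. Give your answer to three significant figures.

Eᵢ/kT = 0, 1.3953, 2.1047.
Z = Σ gᵢe^(−Eᵢ/kT) = 2·e^(−0) + 5·e^(−1.3953) + 2·e^(−2.1047) = 2.0000 + 1.2388 + 0.24376 = 3.4826.

Z = 3.48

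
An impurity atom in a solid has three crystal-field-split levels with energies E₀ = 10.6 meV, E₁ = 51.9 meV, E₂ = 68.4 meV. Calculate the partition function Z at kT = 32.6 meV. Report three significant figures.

Z = 1.05

Eᵢ/kT = 0.32515, 1.5920, 2.0982.
Z = Σ e^(−Eᵢ/kT) = e^(−0.32515) + e^(−1.5920) + e^(−2.0982) = 0.72242 + 0.20352 + 0.12268 = 1.0486.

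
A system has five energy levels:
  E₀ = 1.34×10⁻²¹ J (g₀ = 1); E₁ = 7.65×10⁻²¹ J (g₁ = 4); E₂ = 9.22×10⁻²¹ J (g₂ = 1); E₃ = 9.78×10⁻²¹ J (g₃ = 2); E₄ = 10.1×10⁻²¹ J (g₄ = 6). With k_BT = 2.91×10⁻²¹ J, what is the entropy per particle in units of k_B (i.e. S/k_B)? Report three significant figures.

1.89

Eᵢ/kT = 0.46048, 2.6289, 3.1684, 3.3608, 3.4708.
Z = Σ gᵢe^(−Eᵢ/kT) = 1·e^(−0.46048) + 4·e^(−2.6289) + 1·e^(−3.1684) + 2·e^(−3.3608) + 6·e^(−3.4708) = 0.63098 + 0.28863 + 0.042071 + 0.069415 + 0.18655 = 1.2176.
⟨E⟩ = Σ EᵢPᵢ = 4.9314 ×10⁻²¹ J.
S/k_B = ln Z + ⟨E⟩/kT = ln(1.2176) + 4.9314/2.91 = 0.19688 + 1.6946 = 1.89.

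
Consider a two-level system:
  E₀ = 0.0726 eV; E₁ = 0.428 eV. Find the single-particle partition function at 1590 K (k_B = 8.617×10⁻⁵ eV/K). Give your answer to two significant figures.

k_BT = 8.617×10⁻⁵ × 1590 K = 0.1370 eV.
Eᵢ/kT = 0.5299, 3.124.
Z = Σ e^(−Eᵢ/kT) = e^(−0.5299) + e^(−3.124) = 0.5887 + 0.04398 = 0.6327.

Z = 0.63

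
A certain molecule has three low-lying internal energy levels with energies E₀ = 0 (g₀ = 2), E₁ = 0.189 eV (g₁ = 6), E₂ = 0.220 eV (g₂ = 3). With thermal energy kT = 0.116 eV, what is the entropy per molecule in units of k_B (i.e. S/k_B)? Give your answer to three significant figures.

Eᵢ/kT = 0, 1.6293, 1.8966.
Z = Σ gᵢe^(−Eᵢ/kT) = 2·e^(−0) + 6·e^(−1.6293) + 3·e^(−1.8966) = 2.0000 + 1.1764 + 0.45023 = 3.6266.
⟨E⟩ = Σ EᵢPᵢ = 0.088620 eV.
S/k_B = ln Z + ⟨E⟩/kT = ln(3.6266) + 0.088620/0.116 = 1.2883 + 0.76397 = 2.05.

2.05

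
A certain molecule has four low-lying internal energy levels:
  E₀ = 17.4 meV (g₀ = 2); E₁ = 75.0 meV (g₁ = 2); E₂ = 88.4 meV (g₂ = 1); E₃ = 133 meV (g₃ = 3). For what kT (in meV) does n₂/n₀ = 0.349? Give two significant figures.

n₂/n₀ = (g₂/g₀) exp[−(E₂−E₀)/kT] = 0.349.
⇒ (E₂−E₀)/kT = ln((1/2)/0.349) = ln(1.433) = 0.3598.
kT = 71.0 meV / 0.3598 = 200 meV.

200 meV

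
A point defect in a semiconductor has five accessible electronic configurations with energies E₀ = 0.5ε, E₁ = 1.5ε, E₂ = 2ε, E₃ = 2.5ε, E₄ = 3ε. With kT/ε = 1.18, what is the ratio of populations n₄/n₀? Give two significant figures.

n₄/n₀ = exp[−(E₄−E₀)/kT] = exp(−(2.5ε)/(1.18ε)) = exp(-2.119) = 0.12.

0.12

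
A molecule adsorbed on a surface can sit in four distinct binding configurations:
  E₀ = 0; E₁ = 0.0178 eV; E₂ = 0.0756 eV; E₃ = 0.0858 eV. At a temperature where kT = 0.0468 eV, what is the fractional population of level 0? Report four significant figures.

0.4896

Eᵢ/kT = 0, 0.380342, 1.61538, 1.83333.
Z = Σ e^(−Eᵢ/kT) = e^(−0) + e^(−0.380342) + e^(−1.61538) + e^(−1.83333) = 1.00000 + 0.683628 + 0.198815 + 0.159880 = 2.04232.
P₀ = e^(−E₀/kT) / Z = 1.00000/2.04232 = 0.4896.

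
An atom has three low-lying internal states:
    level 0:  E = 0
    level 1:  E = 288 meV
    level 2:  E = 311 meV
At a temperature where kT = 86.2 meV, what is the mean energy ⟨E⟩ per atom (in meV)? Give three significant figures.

Eᵢ/kT = 0, 3.3411, 3.6079.
Z = Σ e^(−Eᵢ/kT) = e^(−0) + e^(−3.3411) + e^(−3.6079) = 1.0000 + 0.035398 + 0.027109 = 1.0625.
⟨E⟩ = Σ Eᵢ e^(−Eᵢ/kT) / Z = (0·1.0000 + 288·0.035398 + 311·0.027109) / 1.0625 = 17.5 meV.

17.5 meV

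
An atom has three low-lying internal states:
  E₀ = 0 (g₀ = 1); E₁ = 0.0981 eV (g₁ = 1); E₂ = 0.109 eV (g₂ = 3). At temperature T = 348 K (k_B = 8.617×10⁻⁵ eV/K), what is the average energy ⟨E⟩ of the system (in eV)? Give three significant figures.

k_BT = 8.617×10⁻⁵ × 348 K = 0.029987 eV.
Eᵢ/kT = 0, 3.2714, 3.6349.
Z = Σ gᵢe^(−Eᵢ/kT) = 1·e^(−0) + 1·e^(−3.2714) + 3·e^(−3.6349) = 1.0000 + 0.037953 + 0.079160 = 1.1171.
⟨E⟩ = Σ Eᵢ gᵢe^(−Eᵢ/kT) / Z = (0·1.0000 + 0.0981·0.037953 + 0.109·0.079160) / 1.1171 = 0.0111 eV.

0.0111 eV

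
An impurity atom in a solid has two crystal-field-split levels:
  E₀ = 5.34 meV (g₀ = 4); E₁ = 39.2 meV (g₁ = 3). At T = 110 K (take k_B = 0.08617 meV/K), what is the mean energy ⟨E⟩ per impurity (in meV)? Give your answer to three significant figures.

6.04 meV

k_BT = 0.08617 × 110 K = 9.4787 meV.
Eᵢ/kT = 0.56337, 4.1356.
Z = Σ gᵢe^(−Eᵢ/kT) = 4·e^(−0.56337) + 3·e^(−4.1356) = 2.2771 + 0.047979 = 2.3251.
⟨E⟩ = Σ Eᵢ gᵢe^(−Eᵢ/kT) / Z = (5.34·2.2771 + 39.2·0.047979) / 2.3251 = 6.04 meV.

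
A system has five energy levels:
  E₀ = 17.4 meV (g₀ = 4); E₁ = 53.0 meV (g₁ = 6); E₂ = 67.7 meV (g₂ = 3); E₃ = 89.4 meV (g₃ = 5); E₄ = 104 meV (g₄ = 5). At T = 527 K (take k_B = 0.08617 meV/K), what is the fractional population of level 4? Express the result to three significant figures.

k_BT = 0.08617 × 527 K = 45.412 meV.
Eᵢ/kT = 0.38316, 1.1671, 1.4908, 1.9686, 2.2901.
Z = Σ gᵢe^(−Eᵢ/kT) = 4·e^(−0.38316) + 6·e^(−1.1671) + 3·e^(−1.4908) + 5·e^(−1.9686) + 5·e^(−2.2901) = 2.7268 + 1.8676 + 0.67558 + 0.69826 + 0.50628 = 6.4745.
P₄ = g₄ e^(−E₄/kT) / Z = 0.50628/6.4745 = 0.0782.

0.0782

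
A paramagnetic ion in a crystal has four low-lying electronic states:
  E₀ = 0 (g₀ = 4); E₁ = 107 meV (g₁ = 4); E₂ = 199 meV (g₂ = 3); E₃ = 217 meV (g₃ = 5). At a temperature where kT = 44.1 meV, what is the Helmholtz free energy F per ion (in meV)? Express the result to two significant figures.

-66 meV

Eᵢ/kT = 0, 2.426, 4.512, 4.921.
Z = Σ gᵢe^(−Eᵢ/kT) = 4·e^(−0) + 4·e^(−2.426) + 3·e^(−4.512) + 5·e^(−4.921) = 4.000 + 0.3536 + 0.03293 + 0.03646 = 4.423.
F = −kT ln Z = −44.1 × ln(4.423) = −44.1 × 1.487 = -66 meV.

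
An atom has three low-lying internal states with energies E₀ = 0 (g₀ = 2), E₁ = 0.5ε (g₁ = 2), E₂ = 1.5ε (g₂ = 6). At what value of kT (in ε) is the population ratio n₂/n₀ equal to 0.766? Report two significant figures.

1.1 ε

n₂/n₀ = (g₂/g₀) exp[−(E₂−E₀)/kT] = 0.766.
⇒ (E₂−E₀)/kT = ln((6/2)/0.766) = ln(3.916) = 1.365.
kT = 1.5ε / 1.365 = 1.1 ε.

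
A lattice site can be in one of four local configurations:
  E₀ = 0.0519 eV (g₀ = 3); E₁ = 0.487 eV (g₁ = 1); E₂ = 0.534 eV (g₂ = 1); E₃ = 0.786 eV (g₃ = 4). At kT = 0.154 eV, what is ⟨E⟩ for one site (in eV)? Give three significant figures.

Eᵢ/kT = 0.33701, 3.1623, 3.4675, 5.1039.
Z = Σ gᵢe^(−Eᵢ/kT) = 3·e^(−0.33701) + 1·e^(−3.1623) + 1·e^(−3.4675) + 4·e^(−5.1039) = 2.1417 + 0.042328 + 0.031195 + 0.024292 = 2.2395.
⟨E⟩ = Σ Eᵢ gᵢe^(−Eᵢ/kT) / Z = (0.0519·2.1417 + 0.487·0.042328 + 0.534·0.031195 + 0.786·0.024292) / 2.2395 = 0.0748 eV.

0.0748 eV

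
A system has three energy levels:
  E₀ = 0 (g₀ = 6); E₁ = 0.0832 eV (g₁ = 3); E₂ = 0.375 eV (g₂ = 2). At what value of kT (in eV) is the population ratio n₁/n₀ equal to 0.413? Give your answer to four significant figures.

n₁/n₀ = (g₁/g₀) exp[−(E₁−E₀)/kT] = 0.413.
⇒ (E₁−E₀)/kT = ln((3/6)/0.413) = ln(1.21065) = 0.191157.
kT = 0.0832 eV / 0.191157 = 0.4352 eV.

0.4352 eV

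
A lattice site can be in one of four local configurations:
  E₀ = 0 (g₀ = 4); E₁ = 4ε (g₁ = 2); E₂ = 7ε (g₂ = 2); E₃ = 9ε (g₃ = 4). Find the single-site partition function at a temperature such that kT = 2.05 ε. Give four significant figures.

Z = 4.400

Eᵢ/kT = 0, 1.95122, 3.41463, 4.39024.
Z = Σ gᵢe^(−Eᵢ/kT) = 4·e^(−0) + 2·e^(−1.95122) + 2·e^(−3.41463) + 4·e^(−4.39024) = 4.00000 + 0.284201 + 0.0657771 + 0.0495910 = 4.39957.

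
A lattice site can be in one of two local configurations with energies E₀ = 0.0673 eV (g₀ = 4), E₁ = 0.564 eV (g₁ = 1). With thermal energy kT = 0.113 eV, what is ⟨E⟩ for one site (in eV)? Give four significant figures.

Eᵢ/kT = 0.595575, 4.99115.
Z = Σ gᵢe^(−Eᵢ/kT) = 4·e^(−0.595575) + 1·e^(−4.99115) = 2.20498 + 0.00679784 = 2.21178.
⟨E⟩ = Σ Eᵢ gᵢe^(−Eᵢ/kT) / Z = (0.0673·2.20498 + 0.564·0.00679784) / 2.21178 = 0.06883 eV.

0.06883 eV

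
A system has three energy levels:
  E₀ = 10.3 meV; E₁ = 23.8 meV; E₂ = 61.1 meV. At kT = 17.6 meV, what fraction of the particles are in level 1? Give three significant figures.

Eᵢ/kT = 0.58523, 1.3523, 3.4716.
Z = Σ e^(−Eᵢ/kT) = e^(−0.58523) + e^(−1.3523) + e^(−3.4716) = 0.55698 + 0.25864 + 0.031067 = 0.84669.
P₁ = e^(−E₁/kT) / Z = 0.25864/0.84669 = 0.305.

0.305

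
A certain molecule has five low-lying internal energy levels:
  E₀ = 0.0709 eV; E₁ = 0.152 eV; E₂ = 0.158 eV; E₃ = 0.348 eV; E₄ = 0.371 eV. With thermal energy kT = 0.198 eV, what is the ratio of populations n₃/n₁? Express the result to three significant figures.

n₃/n₁ = exp[−(E₃−E₁)/kT] = exp(−(0.196 eV)/(0.198 eV)) = exp(-0.98990) = 0.372.

0.372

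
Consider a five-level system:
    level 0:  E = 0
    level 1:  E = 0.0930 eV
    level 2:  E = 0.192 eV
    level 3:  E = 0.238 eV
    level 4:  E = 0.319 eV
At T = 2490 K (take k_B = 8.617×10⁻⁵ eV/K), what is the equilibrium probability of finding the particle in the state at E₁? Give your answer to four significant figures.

k_BT = 8.617×10⁻⁵ × 2490 K = 0.214563 eV.
Eᵢ/kT = 0, 0.433439, 0.894842, 1.10923, 1.48674.
Z = Σ e^(−Eᵢ/kT) = e^(−0) + e^(−0.433439) + e^(−0.894842) + e^(−1.10923) + e^(−1.48674) = 1.00000 + 0.648276 + 0.408672 + 0.329813 + 0.226109 = 2.61287.
P₁ = e^(−E₁/kT) / Z = 0.648276/2.61287 = 0.2481.

0.2481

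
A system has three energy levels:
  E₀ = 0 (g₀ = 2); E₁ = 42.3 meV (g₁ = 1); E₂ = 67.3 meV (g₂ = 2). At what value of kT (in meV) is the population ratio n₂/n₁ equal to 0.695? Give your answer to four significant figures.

23.65 meV

n₂/n₁ = (g₂/g₁) exp[−(E₂−E₁)/kT] = 0.695.
⇒ (E₂−E₁)/kT = ln((2/1)/0.695) = ln(2.87770) = 1.05699.
kT = 25.0 meV / 1.05699 = 23.65 meV.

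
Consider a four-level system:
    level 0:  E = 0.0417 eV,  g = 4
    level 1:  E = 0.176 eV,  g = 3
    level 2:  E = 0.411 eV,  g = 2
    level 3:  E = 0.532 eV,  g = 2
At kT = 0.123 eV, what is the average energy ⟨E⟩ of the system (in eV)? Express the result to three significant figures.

0.0787 eV

Eᵢ/kT = 0.33902, 1.4309, 3.3415, 4.3252.
Z = Σ gᵢe^(−Eᵢ/kT) = 4·e^(−0.33902) + 3·e^(−1.4309) + 2·e^(−3.3415) + 2·e^(−4.3252) = 2.8499 + 0.71728 + 0.070768 + 0.026462 = 3.6644.
⟨E⟩ = Σ Eᵢ gᵢe^(−Eᵢ/kT) / Z = (0.0417·2.8499 + 0.176·0.71728 + 0.411·0.070768 + 0.532·0.026462) / 3.6644 = 0.0787 eV.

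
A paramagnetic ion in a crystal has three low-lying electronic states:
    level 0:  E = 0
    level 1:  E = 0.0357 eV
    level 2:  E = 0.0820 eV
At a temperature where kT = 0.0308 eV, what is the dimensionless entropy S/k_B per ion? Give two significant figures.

Eᵢ/kT = 0, 1.159, 2.662.
Z = Σ e^(−Eᵢ/kT) = e^(−0) + e^(−1.159) + e^(−2.662) = 1.000 + 0.3138 + 0.06981 = 1.384.
⟨E⟩ = Σ EᵢPᵢ = 0.01223 eV.
S/k_B = ln Z + ⟨E⟩/kT = ln(1.384) + 0.01223/0.0308 = 0.3250 + 0.3971 = 0.72.

0.72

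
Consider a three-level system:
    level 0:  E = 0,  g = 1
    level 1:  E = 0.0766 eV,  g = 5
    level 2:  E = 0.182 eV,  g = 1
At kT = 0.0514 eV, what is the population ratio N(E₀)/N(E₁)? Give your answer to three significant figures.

n₀/n₁ = (g₀/g₁) exp[−(E₀−E₁)/kT] = (1/5) × exp(−(-0.0766 eV)/(0.0514 eV)) = (1/5) × exp(1.4903) = 0.888.

0.888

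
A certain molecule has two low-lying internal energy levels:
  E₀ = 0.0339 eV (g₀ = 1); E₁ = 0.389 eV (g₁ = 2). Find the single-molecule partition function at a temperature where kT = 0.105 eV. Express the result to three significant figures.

Eᵢ/kT = 0.32286, 3.7048.
Z = Σ gᵢe^(−Eᵢ/kT) = 1·e^(−0.32286) + 2·e^(−3.7048) = 0.72408 + 0.049210 = 0.77329.

Z = 0.773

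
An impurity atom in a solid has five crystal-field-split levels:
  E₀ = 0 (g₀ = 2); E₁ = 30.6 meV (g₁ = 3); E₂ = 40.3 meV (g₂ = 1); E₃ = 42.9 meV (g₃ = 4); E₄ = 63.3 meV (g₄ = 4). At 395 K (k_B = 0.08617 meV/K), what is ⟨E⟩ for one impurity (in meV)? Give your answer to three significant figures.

26.1 meV

k_BT = 0.08617 × 395 K = 34.037 meV.
Eᵢ/kT = 0, 0.89902, 1.1840, 1.2604, 1.8597.
Z = Σ gᵢe^(−Eᵢ/kT) = 2·e^(−0) + 3·e^(−0.89902) + 1·e^(−1.1840) + 4·e^(−1.2604) + 4·e^(−1.8597) = 2.0000 + 1.2209 + 0.30605 + 1.1342 + 0.62288 = 5.2840.
⟨E⟩ = Σ Eᵢ gᵢe^(−Eᵢ/kT) / Z = (0·2.0000 + 30.6·1.2209 + 40.3·0.30605 + 42.9·1.1342 + 63.3·0.62288) / 5.2840 = 26.1 meV.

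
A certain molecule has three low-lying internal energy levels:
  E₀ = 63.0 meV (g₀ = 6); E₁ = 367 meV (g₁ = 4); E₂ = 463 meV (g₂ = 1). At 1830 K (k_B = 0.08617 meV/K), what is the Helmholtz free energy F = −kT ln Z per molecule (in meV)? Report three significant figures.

-236 meV

k_BT = 0.08617 × 1830 K = 157.69 meV.
Eᵢ/kT = 0.39952, 2.3274, 2.9361.
Z = Σ gᵢe^(−Eᵢ/kT) = 6·e^(−0.39952) + 4·e^(−2.3274) + 1·e^(−2.9361) = 4.0239 + 0.39020 + 0.053072 = 4.4672.
F = −kT ln Z = −157.69 × ln(4.4672) = −157.69 × 1.4968 = -236 meV.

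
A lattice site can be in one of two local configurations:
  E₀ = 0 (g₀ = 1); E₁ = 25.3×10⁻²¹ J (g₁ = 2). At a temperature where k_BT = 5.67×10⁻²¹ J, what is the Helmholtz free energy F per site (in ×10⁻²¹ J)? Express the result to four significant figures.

Eᵢ/kT = 0, 4.46208.
Z = Σ gᵢe^(−Eᵢ/kT) = 1·e^(−0) + 2·e^(−4.46208) = 1.00000 + 0.0230767 = 1.02308.
F = −kT ln Z = −5.67 × ln(1.02308) = −5.67 × 0.0228177 = -0.1294 ×10⁻²¹ J.

-0.1294 ×10⁻²¹ J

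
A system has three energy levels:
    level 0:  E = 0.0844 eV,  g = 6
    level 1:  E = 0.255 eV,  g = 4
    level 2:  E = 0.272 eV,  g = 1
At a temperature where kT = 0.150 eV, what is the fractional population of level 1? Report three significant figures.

Eᵢ/kT = 0.56267, 1.7000, 1.8133.
Z = Σ gᵢe^(−Eᵢ/kT) = 6·e^(−0.56267) + 4·e^(−1.7000) + 1·e^(−1.8133) = 3.4181 + 0.73073 + 0.16311 = 4.3119.
P₁ = g₁ e^(−E₁/kT) / Z = 0.73073/4.3119 = 0.169.

0.169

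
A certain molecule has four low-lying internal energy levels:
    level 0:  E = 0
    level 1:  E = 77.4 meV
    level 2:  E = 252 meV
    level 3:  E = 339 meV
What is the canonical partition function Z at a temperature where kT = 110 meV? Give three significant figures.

Z = 1.64

Eᵢ/kT = 0, 0.70364, 2.2909, 3.0818.
Z = Σ e^(−Eᵢ/kT) = e^(−0) + e^(−0.70364) + e^(−2.2909) + e^(−3.0818) = 1.0000 + 0.49478 + 0.10118 + 0.045877 = 1.6418.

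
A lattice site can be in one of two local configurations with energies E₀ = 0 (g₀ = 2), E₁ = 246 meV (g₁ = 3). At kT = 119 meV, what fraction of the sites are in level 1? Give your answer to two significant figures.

0.16

Eᵢ/kT = 0, 2.067.
Z = Σ gᵢe^(−Eᵢ/kT) = 2·e^(−0) + 3·e^(−2.067) = 2.000 + 0.3797 = 2.380.
P₁ = g₁ e^(−E₁/kT) / Z = 0.3797/2.380 = 0.16.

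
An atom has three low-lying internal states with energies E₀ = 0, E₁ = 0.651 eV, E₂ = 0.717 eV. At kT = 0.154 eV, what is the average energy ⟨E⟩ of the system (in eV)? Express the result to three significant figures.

Eᵢ/kT = 0, 4.2273, 4.6558.
Z = Σ e^(−Eᵢ/kT) = e^(−0) + e^(−4.2273) + e^(−4.6558) = 1.0000 + 0.014592 + 0.0095063 = 1.0241.
⟨E⟩ = Σ Eᵢ e^(−Eᵢ/kT) / Z = (0·1.0000 + 0.651·0.014592 + 0.717·0.0095063) / 1.0241 = 0.0159 eV.

0.0159 eV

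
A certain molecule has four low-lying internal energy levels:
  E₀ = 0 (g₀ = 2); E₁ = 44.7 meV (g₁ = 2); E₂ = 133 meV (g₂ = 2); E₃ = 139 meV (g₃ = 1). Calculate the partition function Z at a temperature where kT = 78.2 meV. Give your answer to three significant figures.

Eᵢ/kT = 0, 0.57161, 1.7008, 1.7775.
Z = Σ gᵢe^(−Eᵢ/kT) = 2·e^(−0) + 2·e^(−0.57161) + 2·e^(−1.7008) + 1·e^(−1.7775) = 2.0000 + 1.1292 + 0.36507 + 0.16906 = 3.6633.

Z = 3.66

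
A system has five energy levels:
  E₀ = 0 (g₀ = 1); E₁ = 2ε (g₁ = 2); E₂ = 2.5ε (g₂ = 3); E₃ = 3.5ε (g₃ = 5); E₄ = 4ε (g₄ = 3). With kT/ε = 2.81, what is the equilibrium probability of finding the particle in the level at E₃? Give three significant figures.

Eᵢ/kT = 0, 0.71174, 0.88968, 1.2456, 1.4235.
Z = Σ gᵢe^(−Eᵢ/kT) = 1·e^(−0) + 2·e^(−0.71174) + 3·e^(−0.88968) + 5·e^(−1.2456) + 3·e^(−1.4235) = 1.0000 + 0.98158 + 1.2324 + 1.4388 + 0.72261 = 5.3754.
P₃ = g₃ e^(−E₃/kT) / Z = 1.4388/5.3754 = 0.268.

0.268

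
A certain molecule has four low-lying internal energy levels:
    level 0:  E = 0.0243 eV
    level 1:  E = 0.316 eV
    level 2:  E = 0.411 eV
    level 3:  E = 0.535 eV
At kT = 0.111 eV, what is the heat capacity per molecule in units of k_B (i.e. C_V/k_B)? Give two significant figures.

0.88

Eᵢ/kT = 0.2189, 2.847, 3.703, 4.820.
Z = Σ e^(−Eᵢ/kT) = e^(−0.2189) + e^(−2.847) + e^(−3.703) + e^(−4.820) = 0.8034 + 0.05802 + 0.02465 + 0.008067 = 0.8941.
⟨E⟩ = 0.05850 eV, ⟨E²⟩ = 0.01425 eV².
C_V/k_B = (⟨E²⟩ − ⟨E⟩²)/(kT)² = (0.01425 − 0.003422)/0.01232 = 0.88.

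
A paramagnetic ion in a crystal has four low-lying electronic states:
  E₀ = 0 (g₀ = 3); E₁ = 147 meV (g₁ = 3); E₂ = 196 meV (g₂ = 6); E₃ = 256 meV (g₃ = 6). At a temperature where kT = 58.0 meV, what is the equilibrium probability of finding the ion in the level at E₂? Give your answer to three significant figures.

0.0582

Eᵢ/kT = 0, 2.5345, 3.3793, 4.4138.
Z = Σ gᵢe^(−Eᵢ/kT) = 3·e^(−0) + 3·e^(−2.5345) + 6·e^(−3.3793) + 6·e^(−4.4138) = 3.0000 + 0.23790 + 0.20443 + 0.072654 = 3.5150.
P₂ = g₂ e^(−E₂/kT) / Z = 0.20443/3.5150 = 0.0582.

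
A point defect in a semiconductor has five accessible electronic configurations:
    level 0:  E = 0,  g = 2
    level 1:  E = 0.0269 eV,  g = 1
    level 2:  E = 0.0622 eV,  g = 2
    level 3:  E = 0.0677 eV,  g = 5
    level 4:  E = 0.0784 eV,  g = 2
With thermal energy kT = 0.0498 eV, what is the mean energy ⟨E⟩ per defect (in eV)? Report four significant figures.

Eᵢ/kT = 0, 0.540161, 1.24900, 1.35944, 1.57430.
Z = Σ gᵢe^(−Eᵢ/kT) = 2·e^(−0) + 1·e^(−0.540161) + 2·e^(−1.24900) + 5·e^(−1.35944) + 2·e^(−1.57430) = 2.00000 + 0.582654 + 0.573583 + 1.28402 + 0.414305 = 4.85456.
⟨E⟩ = Σ Eᵢ gᵢe^(−Eᵢ/kT) / Z = (0·2.00000 + 0.0269·0.582654 + 0.0622·0.573583 + 0.0677·1.28402 + 0.0784·0.414305) / 4.85456 = 0.03518 eV.

0.03518 eV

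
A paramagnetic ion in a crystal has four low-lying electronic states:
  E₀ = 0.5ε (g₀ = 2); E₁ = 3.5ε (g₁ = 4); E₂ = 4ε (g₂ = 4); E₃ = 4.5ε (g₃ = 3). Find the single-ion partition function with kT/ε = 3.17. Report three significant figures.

Z = 4.89

Eᵢ/kT = 0.15773, 1.1041, 1.2618, 1.4196.
Z = Σ gᵢe^(−Eᵢ/kT) = 2·e^(−0.15773) + 4·e^(−1.1041) + 4·e^(−1.2618) + 3·e^(−1.4196) = 1.7082 + 1.3260 + 1.1326 + 0.72543 = 4.8922.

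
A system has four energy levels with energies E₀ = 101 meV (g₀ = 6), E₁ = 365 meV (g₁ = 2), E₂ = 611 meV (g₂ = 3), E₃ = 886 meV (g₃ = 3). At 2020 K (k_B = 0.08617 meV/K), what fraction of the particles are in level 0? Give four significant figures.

k_BT = 0.08617 × 2020 K = 174.063 meV.
Eᵢ/kT = 0.580250, 2.09694, 3.51022, 5.09011.
Z = Σ gᵢe^(−Eᵢ/kT) = 6·e^(−0.580250) + 2·e^(−2.09694) + 3·e^(−3.51022) + 3·e^(−5.09011) = 3.35855 + 0.245663 + 0.0896710 + 0.0184720 = 3.71236.
P₀ = g₀ e^(−E₀/kT) / Z = 3.35855/3.71236 = 0.9047.

0.9047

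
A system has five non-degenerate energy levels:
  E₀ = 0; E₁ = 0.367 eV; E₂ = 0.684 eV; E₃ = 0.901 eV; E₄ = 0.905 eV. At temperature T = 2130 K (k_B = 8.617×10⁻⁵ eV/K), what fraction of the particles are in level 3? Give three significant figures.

k_BT = 8.617×10⁻⁵ × 2130 K = 0.18354 eV.
Eᵢ/kT = 0, 1.9996, 3.7267, 4.9090, 4.9308.
Z = Σ e^(−Eᵢ/kT) = e^(−0) + e^(−1.9996) + e^(−3.7267) + e^(−4.9090) + e^(−4.9308) = 1.0000 + 0.13539 + 0.024072 + 0.0073799 + 0.0072207 = 1.1741.
P₃ = e^(−E₃/kT) / Z = 0.0073799/1.1741 = 0.00629.

0.00629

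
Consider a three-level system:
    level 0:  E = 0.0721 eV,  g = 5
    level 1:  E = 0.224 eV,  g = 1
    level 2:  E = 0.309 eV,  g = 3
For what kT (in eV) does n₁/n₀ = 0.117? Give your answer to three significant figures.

n₁/n₀ = (g₁/g₀) exp[−(E₁−E₀)/kT] = 0.117.
⇒ (E₁−E₀)/kT = ln((1/5)/0.117) = ln(1.7094) = 0.53614.
kT = 0.1519 eV / 0.53614 = 0.283 eV.

0.283 eV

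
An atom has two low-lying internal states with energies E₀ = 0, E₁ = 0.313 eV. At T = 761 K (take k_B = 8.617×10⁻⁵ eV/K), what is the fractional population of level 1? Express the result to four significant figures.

0.008383

k_BT = 8.617×10⁻⁵ × 761 K = 0.0655754 eV.
Eᵢ/kT = 0, 4.77313.
Z = Σ e^(−Eᵢ/kT) = e^(−0) + e^(−4.77313) = 1.00000 + 0.00845388 = 1.00845.
P₁ = e^(−E₁/kT) / Z = 0.00845388/1.00845 = 0.008383.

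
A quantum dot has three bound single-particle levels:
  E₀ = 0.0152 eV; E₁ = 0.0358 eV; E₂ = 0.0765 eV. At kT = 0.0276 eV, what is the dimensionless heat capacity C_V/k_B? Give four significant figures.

Eᵢ/kT = 0.550725, 1.29710, 2.77174.
Z = Σ e^(−Eᵢ/kT) = e^(−0.550725) + e^(−1.29710) + e^(−2.77174) = 0.576532 + 0.273323 + 0.0625531 = 0.912408.
⟨E⟩ = 0.0255736 eV, ⟨E²⟩ = 0.000931140 eV².
C_V/k_B = (⟨E²⟩ − ⟨E⟩²)/(kT)² = (0.000931140 − 0.000654009)/0.000761760 = 0.3638.

0.3638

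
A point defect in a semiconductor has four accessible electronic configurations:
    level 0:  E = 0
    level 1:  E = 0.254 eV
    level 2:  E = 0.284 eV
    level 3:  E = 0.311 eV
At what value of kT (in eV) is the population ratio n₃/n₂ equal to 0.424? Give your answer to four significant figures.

n₃/n₂ = exp[−(E₃−E₂)/kT] = 0.424.
⇒ (E₃−E₂)/kT = ln(1/0.424) = ln(2.35849) = 0.858022.
kT = 0.027 eV / 0.858022 = 0.03147 eV.

0.03147 eV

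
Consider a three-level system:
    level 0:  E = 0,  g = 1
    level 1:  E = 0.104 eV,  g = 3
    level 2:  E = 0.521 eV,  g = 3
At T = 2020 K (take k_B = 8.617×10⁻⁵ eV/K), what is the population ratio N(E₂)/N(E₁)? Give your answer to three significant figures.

k_BT = 8.617×10⁻⁵ × 2020 K = 0.17406 eV.
n₂/n₁ = (g₂/g₁) exp[−(E₂−E₁)/kT] = (3/3) × exp(−(0.417 eV)/(0.17406 eV)) = (3/3) × exp(-2.3957) = 0.0911.

0.0911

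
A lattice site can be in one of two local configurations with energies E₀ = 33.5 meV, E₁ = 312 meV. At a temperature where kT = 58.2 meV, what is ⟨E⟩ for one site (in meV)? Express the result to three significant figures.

Eᵢ/kT = 0.57560, 5.3608.
Z = Σ e^(−Eᵢ/kT) = e^(−0.57560) + e^(−5.3608) = 0.56237 + 0.0046971 = 0.56707.
⟨E⟩ = Σ Eᵢ e^(−Eᵢ/kT) / Z = (33.5·0.56237 + 312·0.0046971) / 0.56707 = 35.8 meV.

35.8 meV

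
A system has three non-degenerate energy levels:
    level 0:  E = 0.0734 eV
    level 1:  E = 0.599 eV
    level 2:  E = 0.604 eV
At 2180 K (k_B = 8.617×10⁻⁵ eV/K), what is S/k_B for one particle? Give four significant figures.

k_BT = 8.617×10⁻⁵ × 2180 K = 0.187851 eV.
Eᵢ/kT = 0.390735, 3.18870, 3.21531.
Z = Σ e^(−Eᵢ/kT) = e^(−0.390735) + e^(−3.18870) + e^(−3.21531) = 0.676559 + 0.0412254 + 0.0401429 = 0.757927.
⟨E⟩ = Σ EᵢPᵢ = 0.130091 eV.
S/k_B = ln Z + ⟨E⟩/kT = ln(0.757927) + 0.130091/0.187851 = -0.277168 + 0.692522 = 0.4154.

0.4154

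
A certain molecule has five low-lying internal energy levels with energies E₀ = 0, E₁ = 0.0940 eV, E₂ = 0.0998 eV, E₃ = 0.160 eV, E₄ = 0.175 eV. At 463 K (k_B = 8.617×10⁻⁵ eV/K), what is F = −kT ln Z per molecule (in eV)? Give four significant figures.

-0.007517 eV

k_BT = 8.617×10⁻⁵ × 463 K = 0.0398967 eV.
Eᵢ/kT = 0, 2.35608, 2.50146, 4.01036, 4.38633.
Z = Σ e^(−Eᵢ/kT) = e^(−0) + e^(−2.35608) + e^(−2.50146) + e^(−4.01036) + e^(−4.38633) = 1.00000 + 0.0947911 + 0.0819652 + 0.0181269 + 0.0124463 = 1.20733.
F = −kT ln Z = −0.0398967 × ln(1.20733) = −0.0398967 × 0.188411 = -0.007517 eV.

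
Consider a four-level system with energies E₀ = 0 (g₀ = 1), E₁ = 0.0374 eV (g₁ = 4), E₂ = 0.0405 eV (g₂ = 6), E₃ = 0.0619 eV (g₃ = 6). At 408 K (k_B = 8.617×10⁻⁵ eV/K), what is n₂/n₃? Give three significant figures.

1.84

k_BT = 8.617×10⁻⁵ × 408 K = 0.035157 eV.
n₂/n₃ = (g₂/g₃) exp[−(E₂−E₃)/kT] = (6/6) × exp(−(-0.0214 eV)/(0.035157 eV)) = (6/6) × exp(0.60870) = 1.84.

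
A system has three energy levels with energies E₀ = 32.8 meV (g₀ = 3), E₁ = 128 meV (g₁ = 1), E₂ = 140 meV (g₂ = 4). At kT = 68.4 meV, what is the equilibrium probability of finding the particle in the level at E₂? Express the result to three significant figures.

Eᵢ/kT = 0.47953, 1.8713, 2.0468.
Z = Σ gᵢe^(−Eᵢ/kT) = 3·e^(−0.47953) + 1·e^(−1.8713) + 4·e^(−2.0468) = 1.8572 + 0.15392 + 0.51659 = 2.5277.
P₂ = g₂ e^(−E₂/kT) / Z = 0.51659/2.5277 = 0.204.

0.204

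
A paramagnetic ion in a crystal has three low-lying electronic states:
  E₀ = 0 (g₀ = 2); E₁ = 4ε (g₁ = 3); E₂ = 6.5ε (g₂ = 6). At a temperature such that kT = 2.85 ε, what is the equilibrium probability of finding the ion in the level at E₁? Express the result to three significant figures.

Eᵢ/kT = 0, 1.4035, 2.2807.
Z = Σ gᵢe^(−Eᵢ/kT) = 2·e^(−0) + 3·e^(−1.4035) + 6·e^(−2.2807) = 2.0000 + 0.73721 + 0.61328 = 3.3505.
P₁ = g₁ e^(−E₁/kT) / Z = 0.73721/3.3505 = 0.220.

0.220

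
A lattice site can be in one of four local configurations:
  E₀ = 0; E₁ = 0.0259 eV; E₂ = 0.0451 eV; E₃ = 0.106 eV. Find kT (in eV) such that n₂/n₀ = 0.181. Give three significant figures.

n₂/n₀ = exp[−(E₂−E₀)/kT] = 0.181.
⇒ (E₂−E₀)/kT = ln(1/0.181) = ln(5.5249) = 1.7093.
kT = 0.0451 eV / 1.7093 = 0.0264 eV.

0.0264 eV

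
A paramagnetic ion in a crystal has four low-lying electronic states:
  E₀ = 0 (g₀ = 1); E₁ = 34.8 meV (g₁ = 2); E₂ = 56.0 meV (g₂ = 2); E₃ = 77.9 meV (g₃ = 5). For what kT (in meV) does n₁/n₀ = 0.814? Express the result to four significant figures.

n₁/n₀ = (g₁/g₀) exp[−(E₁−E₀)/kT] = 0.814.
⇒ (E₁−E₀)/kT = ln((2/1)/0.814) = ln(2.45700) = 0.898941.
kT = 34.8 meV / 0.898941 = 38.71 meV.

38.71 meV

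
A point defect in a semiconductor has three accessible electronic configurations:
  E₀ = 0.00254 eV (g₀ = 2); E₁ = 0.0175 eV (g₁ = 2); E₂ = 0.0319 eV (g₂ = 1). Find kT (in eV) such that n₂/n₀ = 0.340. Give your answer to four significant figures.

0.07613 eV

n₂/n₀ = (g₂/g₀) exp[−(E₂−E₀)/kT] = 0.340.
⇒ (E₂−E₀)/kT = ln((1/2)/0.340) = ln(1.47059) = 0.385664.
kT = 0.02936 eV / 0.385664 = 0.07613 eV.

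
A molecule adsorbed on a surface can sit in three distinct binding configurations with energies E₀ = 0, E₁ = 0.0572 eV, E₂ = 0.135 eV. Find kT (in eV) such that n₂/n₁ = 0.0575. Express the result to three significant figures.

n₂/n₁ = exp[−(E₂−E₁)/kT] = 0.0575.
⇒ (E₂−E₁)/kT = ln(1/0.0575) = ln(17.391) = 2.8560.
kT = 0.0778 eV / 2.8560 = 0.0272 eV.

0.0272 eV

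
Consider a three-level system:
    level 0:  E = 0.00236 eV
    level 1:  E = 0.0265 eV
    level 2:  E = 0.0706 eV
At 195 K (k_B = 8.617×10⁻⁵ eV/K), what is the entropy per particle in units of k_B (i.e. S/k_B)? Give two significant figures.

0.55

k_BT = 8.617×10⁻⁵ × 195 K = 0.01680 eV.
Eᵢ/kT = 0.1405, 1.577, 4.202.
Z = Σ e^(−Eᵢ/kT) = e^(−0.1405) + e^(−1.577) + e^(−4.202) = 0.8689 + 0.2066 + 0.01497 = 1.090.
⟨E⟩ = Σ EᵢPᵢ = 0.007874 eV.
S/k_B = ln Z + ⟨E⟩/kT = ln(1.090) + 0.007874/0.01680 = 0.08618 + 0.4687 = 0.55.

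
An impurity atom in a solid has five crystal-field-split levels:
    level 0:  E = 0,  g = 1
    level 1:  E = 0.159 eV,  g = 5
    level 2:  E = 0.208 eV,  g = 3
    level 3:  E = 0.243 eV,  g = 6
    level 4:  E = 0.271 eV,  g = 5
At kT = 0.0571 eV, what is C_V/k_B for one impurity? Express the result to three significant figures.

Eᵢ/kT = 0, 2.7846, 3.6427, 4.2557, 4.7461.
Z = Σ gᵢe^(−Eᵢ/kT) = 1·e^(−0) + 5·e^(−2.7846) + 3·e^(−3.6427) + 6·e^(−4.2557) + 5·e^(−4.7461) = 1.0000 + 0.30877 + 0.078545 + 0.085099 + 0.043428 = 1.5158.
⟨E⟩ = 0.064573 eV, ⟨E²⟩ = 0.012811 eV².
C_V/k_B = (⟨E²⟩ − ⟨E⟩²)/(kT)² = (0.012811 − 0.0041697)/0.0032604 = 2.65.

2.65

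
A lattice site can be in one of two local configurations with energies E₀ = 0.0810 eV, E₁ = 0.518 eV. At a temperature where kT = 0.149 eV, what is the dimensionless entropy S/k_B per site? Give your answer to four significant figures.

Eᵢ/kT = 0.543624, 3.47651.
Z = Σ e^(−Eᵢ/kT) = e^(−0.543624) + e^(−3.47651) = 0.580640 + 0.0309151 = 0.611555.
⟨E⟩ = Σ EᵢPᵢ = 0.103091 eV.
S/k_B = ln Z + ⟨E⟩/kT = ln(0.611555) + 0.103091/0.149 = -0.491750 + 0.691886 = 0.2001.

0.2001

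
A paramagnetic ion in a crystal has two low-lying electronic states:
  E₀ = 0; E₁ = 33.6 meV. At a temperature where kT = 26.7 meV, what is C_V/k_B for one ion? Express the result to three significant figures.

Eᵢ/kT = 0, 1.2584.
Z = Σ e^(−Eᵢ/kT) = e^(−0) + e^(−1.2584) = 1.0000 + 0.28411 = 1.2841.
⟨E⟩ = 7.4341 meV, ⟨E²⟩ = 249.78 meV².
C_V/k_B = (⟨E²⟩ − ⟨E⟩²)/(kT)² = (249.78 − 55.266)/712.89 = 0.273.

0.273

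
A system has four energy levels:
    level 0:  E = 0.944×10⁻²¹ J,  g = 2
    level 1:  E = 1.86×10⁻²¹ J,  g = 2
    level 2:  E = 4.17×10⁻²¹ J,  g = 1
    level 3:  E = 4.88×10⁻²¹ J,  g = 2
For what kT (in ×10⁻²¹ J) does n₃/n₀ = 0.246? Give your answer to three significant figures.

2.81 ×10⁻²¹ J

n₃/n₀ = (g₃/g₀) exp[−(E₃−E₀)/kT] = 0.246.
⇒ (E₃−E₀)/kT = ln((2/2)/0.246) = ln(4.0650) = 1.4024.
kT = 3.936 ×10⁻²¹ J / 1.4024 = 2.81 ×10⁻²¹ J.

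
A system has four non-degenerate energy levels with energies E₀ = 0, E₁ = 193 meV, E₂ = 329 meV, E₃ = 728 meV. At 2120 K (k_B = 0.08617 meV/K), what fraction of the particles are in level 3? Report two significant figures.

0.012

k_BT = 0.08617 × 2120 K = 182.7 meV.
Eᵢ/kT = 0, 1.056, 1.801, 3.985.
Z = Σ e^(−Eᵢ/kT) = e^(−0) + e^(−1.056) + e^(−1.801) + e^(−3.985) = 1.000 + 0.3478 + 0.1651 + 0.01859 = 1.531.
P₃ = e^(−E₃/kT) / Z = 0.01859/1.531 = 0.012.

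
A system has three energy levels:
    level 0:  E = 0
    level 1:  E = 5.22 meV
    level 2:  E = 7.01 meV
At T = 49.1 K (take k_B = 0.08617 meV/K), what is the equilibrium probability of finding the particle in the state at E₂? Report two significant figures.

k_BT = 0.08617 × 49.1 K = 4.231 meV.
Eᵢ/kT = 0, 1.234, 1.657.
Z = Σ e^(−Eᵢ/kT) = e^(−0) + e^(−1.234) + e^(−1.657) = 1.000 + 0.2911 + 0.1907 = 1.482.
P₂ = e^(−E₂/kT) / Z = 0.1907/1.482 = 0.13.

0.13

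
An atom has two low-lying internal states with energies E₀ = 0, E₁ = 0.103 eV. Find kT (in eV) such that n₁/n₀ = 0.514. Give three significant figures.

0.155 eV

n₁/n₀ = exp[−(E₁−E₀)/kT] = 0.514.
⇒ (E₁−E₀)/kT = ln(1/0.514) = ln(1.9455) = 0.66552.
kT = 0.103 eV / 0.66552 = 0.155 eV.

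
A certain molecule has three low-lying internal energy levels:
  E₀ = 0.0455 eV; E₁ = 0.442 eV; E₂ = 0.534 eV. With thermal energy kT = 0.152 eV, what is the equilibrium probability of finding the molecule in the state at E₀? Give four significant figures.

Eᵢ/kT = 0.299342, 2.90789, 3.51316.
Z = Σ e^(−Eᵢ/kT) = e^(−0.299342) + e^(−2.90789) + e^(−3.51316) = 0.741306 + 0.0545908 + 0.0298026 = 0.825699.
P₀ = e^(−E₀/kT) / Z = 0.741306/0.825699 = 0.8978.

0.8978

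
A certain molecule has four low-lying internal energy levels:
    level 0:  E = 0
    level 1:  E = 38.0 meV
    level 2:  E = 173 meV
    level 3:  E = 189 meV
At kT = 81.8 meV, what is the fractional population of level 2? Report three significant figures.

Eᵢ/kT = 0, 0.46455, 2.1149, 2.3105.
Z = Σ e^(−Eᵢ/kT) = e^(−0) + e^(−0.46455) + e^(−2.1149) + e^(−2.3105) = 1.0000 + 0.62842 + 0.12065 + 0.099212 = 1.8483.
P₂ = e^(−E₂/kT) / Z = 0.12065/1.8483 = 0.0653.

0.0653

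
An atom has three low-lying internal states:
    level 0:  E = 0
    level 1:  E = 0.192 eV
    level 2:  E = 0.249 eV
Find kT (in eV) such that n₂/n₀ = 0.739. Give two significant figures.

n₂/n₀ = exp[−(E₂−E₀)/kT] = 0.739.
⇒ (E₂−E₀)/kT = ln(1/0.739) = ln(1.353) = 0.3023.
kT = 0.249 eV / 0.3023 = 0.82 eV.

0.82 eV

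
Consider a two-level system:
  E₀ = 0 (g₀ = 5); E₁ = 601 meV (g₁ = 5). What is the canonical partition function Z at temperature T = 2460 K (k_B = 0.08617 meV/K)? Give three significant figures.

Z = 5.29

k_BT = 0.08617 × 2460 K = 211.98 meV.
Eᵢ/kT = 0, 2.8352.
Z = Σ gᵢe^(−Eᵢ/kT) = 5·e^(−0) + 5·e^(−2.8352) = 5.0000 + 0.29353 = 5.2935.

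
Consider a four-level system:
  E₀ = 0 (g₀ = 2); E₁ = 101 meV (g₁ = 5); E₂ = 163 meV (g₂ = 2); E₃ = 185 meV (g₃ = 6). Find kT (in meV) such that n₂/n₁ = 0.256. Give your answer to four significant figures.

n₂/n₁ = (g₂/g₁) exp[−(E₂−E₁)/kT] = 0.256.
⇒ (E₂−E₁)/kT = ln((2/5)/0.256) = ln(1.56250) = 0.446287.
kT = 62 meV / 0.446287 = 138.9 meV.

138.9 meV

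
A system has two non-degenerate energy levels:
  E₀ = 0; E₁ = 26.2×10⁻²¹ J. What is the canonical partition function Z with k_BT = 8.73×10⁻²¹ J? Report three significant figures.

Z = 1.05

Eᵢ/kT = 0, 3.0011.
Z = Σ e^(−Eᵢ/kT) = e^(−0) + e^(−3.0011) = 1.0000 + 0.049732 = 1.0497.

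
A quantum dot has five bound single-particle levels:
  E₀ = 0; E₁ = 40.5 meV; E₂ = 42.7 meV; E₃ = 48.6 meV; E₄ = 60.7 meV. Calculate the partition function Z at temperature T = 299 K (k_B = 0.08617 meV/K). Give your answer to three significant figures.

Z = 1.64

k_BT = 0.08617 × 299 K = 25.765 meV.
Eᵢ/kT = 0, 1.5719, 1.6573, 1.8863, 2.3559.
Z = Σ e^(−Eᵢ/kT) = e^(−0) + e^(−1.5719) + e^(−1.6573) + e^(−1.8863) + e^(−2.3559) = 1.0000 + 0.20765 + 0.19065 + 0.15163 + 0.094808 = 1.6447.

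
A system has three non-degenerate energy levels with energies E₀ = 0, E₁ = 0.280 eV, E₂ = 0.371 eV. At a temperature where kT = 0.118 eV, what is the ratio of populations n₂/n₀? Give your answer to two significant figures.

0.043

n₂/n₀ = exp[−(E₂−E₀)/kT] = exp(−(0.371 eV)/(0.118 eV)) = exp(-3.144) = 0.043.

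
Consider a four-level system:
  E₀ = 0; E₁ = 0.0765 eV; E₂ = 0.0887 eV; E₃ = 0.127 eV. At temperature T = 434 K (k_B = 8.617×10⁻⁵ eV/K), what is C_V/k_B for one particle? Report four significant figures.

0.9284

k_BT = 8.617×10⁻⁵ × 434 K = 0.0373978 eV.
Eᵢ/kT = 0, 2.04557, 2.37180, 3.39592.
Z = Σ e^(−Eᵢ/kT) = e^(−0) + e^(−2.04557) + e^(−2.37180) + e^(−3.39592) = 1.00000 + 0.129306 + 0.0933126 + 0.0335097 = 1.25613.
⟨E⟩ = 0.0178520 eV, ⟨E²⟩ = 0.00161716 eV².
C_V/k_B = (⟨E²⟩ − ⟨E⟩²)/(kT)² = (0.00161716 − 0.000318694)/0.00139860 = 0.9284.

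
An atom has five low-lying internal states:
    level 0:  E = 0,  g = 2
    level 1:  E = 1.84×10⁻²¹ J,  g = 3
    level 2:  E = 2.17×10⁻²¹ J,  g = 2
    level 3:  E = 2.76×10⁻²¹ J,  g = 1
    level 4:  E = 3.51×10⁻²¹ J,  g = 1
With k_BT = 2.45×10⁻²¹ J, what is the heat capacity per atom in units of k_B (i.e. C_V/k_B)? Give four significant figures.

0.2175

Eᵢ/kT = 0, 0.751020, 0.885714, 1.12653, 1.43265.
Z = Σ gᵢe^(−Eᵢ/kT) = 2·e^(−0) + 3·e^(−0.751020) + 2·e^(−0.885714) + 1·e^(−1.12653) + 1·e^(−1.43265) = 2.00000 + 1.41565 + 0.824839 + 0.324156 + 0.238676 = 4.80332.
⟨E⟩ = 1.27560, ⟨E²⟩ = 2.93270.
C_V/k_B = (⟨E²⟩ − ⟨E⟩²)/(kT)² = (2.93270 − 1.62716)/6.00250 = 0.2175.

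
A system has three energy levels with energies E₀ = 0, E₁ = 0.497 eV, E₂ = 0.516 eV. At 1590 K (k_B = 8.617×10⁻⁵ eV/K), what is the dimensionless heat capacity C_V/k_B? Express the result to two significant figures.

0.62

k_BT = 8.617×10⁻⁵ × 1590 K = 0.1370 eV.
Eᵢ/kT = 0, 3.628, 3.766.
Z = Σ e^(−Eᵢ/kT) = e^(−0) + e^(−3.628) + e^(−3.766) = 1.000 + 0.02657 + 0.02314 = 1.050.
⟨E⟩ = 0.02395 eV, ⟨E²⟩ = 0.01212 eV².
C_V/k_B = (⟨E²⟩ − ⟨E⟩²)/(kT)² = (0.01212 − 0.0005736)/0.01877 = 0.62.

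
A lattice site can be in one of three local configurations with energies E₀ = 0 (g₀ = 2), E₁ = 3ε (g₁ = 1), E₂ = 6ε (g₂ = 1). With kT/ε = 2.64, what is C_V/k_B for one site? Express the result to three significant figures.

0.329

Eᵢ/kT = 0, 1.1364, 2.2727.
Z = Σ gᵢe^(−Eᵢ/kT) = 2·e^(−0) + 1·e^(−1.1364) + 1·e^(−2.2727) = 2.0000 + 0.32097 + 0.10303 = 2.4240.
⟨E⟩ = 0.65226 ε, ⟨E²⟩ = 2.7219 ε².
C_V/k_B = (⟨E²⟩ − ⟨E⟩²)/(kT)² = (2.7219 − 0.42544)/6.9696 = 0.329.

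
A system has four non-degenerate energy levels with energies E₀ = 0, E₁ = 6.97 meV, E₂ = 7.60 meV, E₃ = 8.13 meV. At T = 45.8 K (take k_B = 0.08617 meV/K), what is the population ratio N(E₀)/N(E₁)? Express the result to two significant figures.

5.8

k_BT = 0.08617 × 45.8 K = 3.947 meV.
n₀/n₁ = exp[−(E₀−E₁)/kT] = exp(−(-6.97 meV)/(3.947 meV)) = exp(1.766) = 5.8.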